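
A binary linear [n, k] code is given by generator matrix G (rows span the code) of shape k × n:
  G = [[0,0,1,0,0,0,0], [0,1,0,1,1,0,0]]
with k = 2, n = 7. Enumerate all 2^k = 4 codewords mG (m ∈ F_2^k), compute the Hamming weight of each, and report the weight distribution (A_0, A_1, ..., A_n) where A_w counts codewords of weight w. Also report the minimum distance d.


Weight distribution: A_0 = 1, A_1 = 1, A_3 = 1, A_4 = 1. Minimum distance d = 1.

Enumerate all 2^2 = 4 messages m ∈ F_2^2.
For each, compute codeword c = mG in F_2^7, then tally its weight.
  m = 00 → c = 0000000, weight = 0.
  m = 10 → c = 0010000, weight = 1.
  m = 01 → c = 0101100, weight = 3.
  m = 11 → c = 0111100, weight = 4.
Tally weights:
  weight 0: 1 codewords.
  weight 1: 1 codewords.
  weight 3: 1 codewords.
  weight 4: 1 codewords.
Minimum distance d = smallest w > 0 with A_w > 0 = 1.
Sanity: Σ A_w = 4 = 2^2 = 4 ✓.


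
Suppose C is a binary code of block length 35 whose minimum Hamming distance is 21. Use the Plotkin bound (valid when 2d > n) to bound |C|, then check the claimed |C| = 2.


Plotkin bound M ≤ 6; given |C| = 2 ≤ bound (satisfied).

Check applicability: 2d = 42, n = 35.
2d − n = 7 > 0, so Plotkin applies.
Compute d/(2d−n) = 21/7 ≈ 3.0000.
⌊d/(2d−n)⌋ = 3.
Plotkin bound: M ≤ 2·3 = 6.
Given |C| = 2, check: satisfied.
This |C| is below the Plotkin bound.


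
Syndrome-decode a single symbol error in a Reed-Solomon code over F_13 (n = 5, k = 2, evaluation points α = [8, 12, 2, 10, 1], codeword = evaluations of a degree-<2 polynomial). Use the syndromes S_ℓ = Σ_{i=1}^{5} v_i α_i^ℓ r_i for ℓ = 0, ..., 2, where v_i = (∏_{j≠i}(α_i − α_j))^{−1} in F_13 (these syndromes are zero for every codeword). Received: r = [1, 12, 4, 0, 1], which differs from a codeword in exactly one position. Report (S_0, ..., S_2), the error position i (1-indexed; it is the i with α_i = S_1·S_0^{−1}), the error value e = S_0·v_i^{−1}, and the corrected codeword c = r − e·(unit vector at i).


S = (4, 4, 4), error at position 5, error magnitude e = 3, c = [1, 12, 4, 0, 11].

Step 1: column multipliers v_i = (∏_{j≠i}(α_i − α_j))^{−1} mod 13.
  i = 1 (α = 8): (8−12)(8−2)(8−10)(8−1) = (−4)·6·(−2)·7 = 336 ≡ 11, so v_1 = 11^{−1} = 6 (mod 13).
  i = 2 (α = 12): (12−8)(12−2)(12−10)(12−1) = 4·10·2·11 = 880 ≡ 9, so v_2 = 9^{−1} = 3 (mod 13).
  i = 3 (α = 2): (2−8)(2−12)(2−10)(2−1) = (−6)·(−10)·(−8)·1 = −480 ≡ 1, so v_3 = 1^{−1} = 1 (mod 13).
  i = 4 (α = 10): (10−8)(10−12)(10−2)(10−1) = 2·(−2)·8·9 = −288 ≡ 11, so v_4 = 11^{−1} = 6 (mod 13).
  i = 5 (α = 1): (1−8)(1−12)(1−2)(1−10) = (−7)·(−11)·(−1)·(−9) = 693 ≡ 4, so v_5 = 4^{−1} = 10 (mod 13).
  v = [6, 3, 1, 6, 10].
Step 2: syndromes of r = [1, 12, 4, 0, 1] (all sums mod 13).
  S_0 = Σ v_i r_i = 6·1 + 3·12 + 1·4 + 6·0 + 10·1 = 56 ≡ 4.
  S_1 = Σ v_i α_i r_i = 6·8·1 + 3·12·12 + 1·2·4 + 6·10·0 + 10·1·1 = 498 ≡ 4.
  α_i^2 mod 13 = [12, 1, 4, 9, 1].
  S_2 = Σ v_i α_i^2 r_i = 6·12·1 + 3·1·12 + 1·4·4 + 6·9·0 + 10·1·1 = 134 ≡ 4.
  S = (4, 4, 4) ≠ 0, so r is not a codeword (an error is present).
Step 3: locate the error. For a single error e at position i, S_ℓ = v_i·e·α_i^ℓ, so α_err = S_1/S_0.
  S_0^{−1} = 4^{−1} = 10 (mod 13), so α_err = 4·10 = 40 ≡ 1 = α_5. Error position i = 5.
  Consistency check: S_2/S_1 = 4·10 = 40 ≡ 1 = α_err ✓ (single-error assumption holds).
Step 4: error magnitude e = S_0/v_5 = S_0·∏_{j≠5}(α_5 − α_j) = 4·4 = 16 ≡ 3 (mod 13).
Step 5: correct position 5: c_5 = r_5 − e = 1 − 3 ≡ 11 (mod 13). Hence c = [1, 12, 4, 0, 11].
  Check: interpolating c through the α_i gives m(x) = 5 + 6·x (degree < 2) with m(α_i) = c_i for every i, so c is indeed a codeword.


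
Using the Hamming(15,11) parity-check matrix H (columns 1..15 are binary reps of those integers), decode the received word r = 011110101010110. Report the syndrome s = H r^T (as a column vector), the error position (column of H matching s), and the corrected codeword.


s = (0, 1, 1, 0)^T, error position = 6, corrected codeword c = 011111101010110

Compute s = H r^T mod 2 one row at a time:
  s_1 = 0 + 1 + 0 + 1 + 0 + 1 + 1 + 0 = 4 ≡ 0 (mod 2).
  s_2 = 1 + 1 + 0 + 1 + 0 + 1 + 1 + 0 = 5 ≡ 1 (mod 2).
  s_3 = 1 + 1 + 0 + 1 + 0 + 1 + 1 + 0 = 5 ≡ 1 (mod 2).
  s_4 = 0 + 1 + 1 + 1 + 1 + 1 + 1 + 0 = 6 ≡ 0 (mod 2).
s = (0, 1, 1, 0)^T — this equals column 6 of H (binary 0110), so error is at position 6.
Correct: flip bit 6 of r = 011110101010110 to get c = 011111101010110.


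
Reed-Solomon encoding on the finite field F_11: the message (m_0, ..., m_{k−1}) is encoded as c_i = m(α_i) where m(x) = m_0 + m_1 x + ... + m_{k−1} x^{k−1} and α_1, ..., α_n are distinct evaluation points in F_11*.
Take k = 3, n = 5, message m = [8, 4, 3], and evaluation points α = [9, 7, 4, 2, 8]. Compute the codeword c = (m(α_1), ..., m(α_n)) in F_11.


c = [1, 7, 6, 6, 1]

Message polynomial: m(x) = 8 + 4·x + 3·x^2 (mod 11).
For each evaluation point α_i, compute m(α_i) mod 11:
  α_1 = 9: Horner steps 3 → 9 → 1, so m(9) = 1.
  α_2 = 7: Horner steps 3 → 3 → 7, so m(7) = 7.
  α_3 = 4: Horner steps 3 → 5 → 6, so m(4) = 6.
  α_4 = 2: Horner steps 3 → 10 → 6, so m(2) = 6.
  α_5 = 8: Horner steps 3 → 6 → 1, so m(8) = 1.
Codeword c = [1, 7, 6, 6, 1] ∈ F_11^5.


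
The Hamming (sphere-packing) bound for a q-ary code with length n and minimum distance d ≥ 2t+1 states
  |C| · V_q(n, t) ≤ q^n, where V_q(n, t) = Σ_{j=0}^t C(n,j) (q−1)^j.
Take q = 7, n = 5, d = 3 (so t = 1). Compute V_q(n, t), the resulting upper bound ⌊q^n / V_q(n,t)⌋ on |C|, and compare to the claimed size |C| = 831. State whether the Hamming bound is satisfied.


V_q(n, t) = 31, q^n = 16807, Hamming bound = 542, |C| = 831 > bound (violated).

Step 1: Compute V_q(n, t) = Σ_{j=0}^1 C(n, j) (q−1)^j.
  j = 0: C(5,0)·(6)^0 = 1·1 = 1.
  j = 1: C(5,1)·(6)^1 = 5·6 = 30.
  V_q(n, t) = 1 + 30 = 31.
Step 2: q^n = 7^5 = 16807.
Step 3: Hamming bound ⌊q^n / V_q(n,t)⌋ = ⌊16807/31⌋ = 542.
Step 4: Compare |C| = 831 to 542: violated.
The claimed |C| lies above the Hamming bound, so no 7-ary code of length 5 with d ≥ 3 can have 831 codewords.


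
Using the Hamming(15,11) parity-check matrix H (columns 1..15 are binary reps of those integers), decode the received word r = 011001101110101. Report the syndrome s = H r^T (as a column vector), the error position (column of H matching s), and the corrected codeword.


s = (1, 0, 1, 0)^T, error position = 10, corrected codeword c = 011001101010101

Compute s = H r^T mod 2 one row at a time:
  s_1 = 0 + 1 + 1 + 1 + 0 + 1 + 0 + 1 = 5 ≡ 1 (mod 2).
  s_2 = 0 + 0 + 1 + 1 + 0 + 1 + 0 + 1 = 4 ≡ 0 (mod 2).
  s_3 = 1 + 1 + 1 + 1 + 1 + 1 + 0 + 1 = 7 ≡ 1 (mod 2).
  s_4 = 0 + 1 + 0 + 1 + 1 + 1 + 1 + 1 = 6 ≡ 0 (mod 2).
s = (1, 0, 1, 0)^T — this equals column 10 of H (binary 1010), so error is at position 10.
Correct: flip bit 10 of r = 011001101110101 to get c = 011001101010101.


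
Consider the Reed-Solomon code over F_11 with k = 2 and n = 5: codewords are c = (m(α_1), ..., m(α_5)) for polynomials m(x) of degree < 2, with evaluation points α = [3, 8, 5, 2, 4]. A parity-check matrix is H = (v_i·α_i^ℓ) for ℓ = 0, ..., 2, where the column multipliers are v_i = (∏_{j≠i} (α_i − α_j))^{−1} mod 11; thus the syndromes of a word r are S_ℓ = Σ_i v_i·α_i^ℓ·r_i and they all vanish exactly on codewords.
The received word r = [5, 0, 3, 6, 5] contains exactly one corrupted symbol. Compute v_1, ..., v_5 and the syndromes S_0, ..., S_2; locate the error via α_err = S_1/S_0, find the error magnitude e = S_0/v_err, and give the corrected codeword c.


S = (7, 6, 2), error at position 5, error magnitude e = 1, c = [5, 0, 3, 6, 4].

Step 1: column multipliers v_i = (∏_{j≠i}(α_i − α_j))^{−1} mod 11.
  i = 1 (α = 3): (3−8)(3−5)(3−2)(3−4) = (−5)·(−2)·1·(−1) = −10 ≡ 1, so v_1 = 1^{−1} = 1 (mod 11).
  i = 2 (α = 8): (8−3)(8−5)(8−2)(8−4) = 5·3·6·4 = 360 ≡ 8, so v_2 = 8^{−1} = 7 (mod 11).
  i = 3 (α = 5): (5−3)(5−8)(5−2)(5−4) = 2·(−3)·3·1 = −18 ≡ 4, so v_3 = 4^{−1} = 3 (mod 11).
  i = 4 (α = 2): (2−3)(2−8)(2−5)(2−4) = (−1)·(−6)·(−3)·(−2) = 36 ≡ 3, so v_4 = 3^{−1} = 4 (mod 11).
  i = 5 (α = 4): (4−3)(4−8)(4−5)(4−2) = 1·(−4)·(−1)·2 = 8 ≡ 8, so v_5 = 8^{−1} = 7 (mod 11).
  v = [1, 7, 3, 4, 7].
Step 2: syndromes of r = [5, 0, 3, 6, 5] (all sums mod 11).
  S_0 = Σ v_i r_i = 1·5 + 7·0 + 3·3 + 4·6 + 7·5 = 73 ≡ 7.
  S_1 = Σ v_i α_i r_i = 1·3·5 + 7·8·0 + 3·5·3 + 4·2·6 + 7·4·5 = 248 ≡ 6.
  α_i^2 mod 11 = [9, 9, 3, 4, 5].
  S_2 = Σ v_i α_i^2 r_i = 1·9·5 + 7·9·0 + 3·3·3 + 4·4·6 + 7·5·5 = 343 ≡ 2.
  S = (7, 6, 2) ≠ 0, so r is not a codeword (an error is present).
Step 3: locate the error. For a single error e at position i, S_ℓ = v_i·e·α_i^ℓ, so α_err = S_1/S_0.
  S_0^{−1} = 7^{−1} = 8 (mod 11), so α_err = 6·8 = 48 ≡ 4 = α_5. Error position i = 5.
  Consistency check: S_2/S_1 = 2·2 = 4 ≡ 4 = α_err ✓ (single-error assumption holds).
Step 4: error magnitude e = S_0/v_5 = S_0·∏_{j≠5}(α_5 − α_j) = 7·8 = 56 ≡ 1 (mod 11).
Step 5: correct position 5: c_5 = r_5 − e = 5 − 1 ≡ 4 (mod 11). Hence c = [5, 0, 3, 6, 4].
  Check: interpolating c through the α_i gives m(x) = 8 + 10·x (degree < 2) with m(α_i) = c_i for every i, so c is indeed a codeword.


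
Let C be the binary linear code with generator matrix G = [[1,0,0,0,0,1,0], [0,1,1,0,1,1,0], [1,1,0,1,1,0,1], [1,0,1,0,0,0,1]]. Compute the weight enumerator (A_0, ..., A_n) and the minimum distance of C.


Weight distribution: A_0 = 1, A_2 = 3, A_3 = 4, A_4 = 3, A_5 = 4, A_6 = 1. Minimum distance d = 2.

Enumerate all 2^4 = 16 messages m ∈ F_2^4.
For each, compute codeword c = mG in F_2^7, then tally its weight.
  m = 0000 → c = 0000000, weight = 0.
  m = 1000 → c = 1000010, weight = 2.
  m = 0100 → c = 0110110, weight = 4.
  m = 1100 → c = 1110100, weight = 4.
  m = 0010 → c = 1101101, weight = 5.
  m = 1010 → c = 0101111, weight = 5.
  m = 0110 → c = 1011011, weight = 5.
  m = 1110 → c = 0011001, weight = 3.
  m = 0001 → c = 1010001, weight = 3.
  m = 1001 → c = 0010011, weight = 3.
  m = 0101 → c = 1100111, weight = 5.
  m = 1101 → c = 0100101, weight = 3.
  m = 0011 → c = 0111100, weight = 4.
  m = 1011 → c = 1111110, weight = 6.
  m = 0111 → c = 0001010, weight = 2.
  m = 1111 → c = 1001000, weight = 2.
Tally weights:
  weight 0: 1 codewords.
  weight 2: 3 codewords.
  weight 3: 4 codewords.
  weight 4: 3 codewords.
  weight 5: 4 codewords.
  weight 6: 1 codewords.
Minimum distance d = smallest w > 0 with A_w > 0 = 2.
Sanity: Σ A_w = 16 = 2^4 = 16 ✓.


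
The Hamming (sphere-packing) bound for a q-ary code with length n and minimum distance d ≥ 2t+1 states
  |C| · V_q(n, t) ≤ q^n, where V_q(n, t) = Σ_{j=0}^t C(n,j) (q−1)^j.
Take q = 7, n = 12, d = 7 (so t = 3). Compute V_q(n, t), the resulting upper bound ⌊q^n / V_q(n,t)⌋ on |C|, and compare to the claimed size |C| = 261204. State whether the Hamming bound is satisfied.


V_q(n, t) = 49969, q^n = 13841287201, Hamming bound = 276997, |C| = 261204 ≤ bound (satisfied).

Step 1: Compute V_q(n, t) = Σ_{j=0}^3 C(n, j) (q−1)^j.
  j = 0: C(12,0)·(6)^0 = 1·1 = 1.
  j = 1: C(12,1)·(6)^1 = 12·6 = 72.
  j = 2: C(12,2)·(6)^2 = 66·36 = 2376.
  j = 3: C(12,3)·(6)^3 = 220·216 = 47520.
  V_q(n, t) = 1 + 72 + 2376 + 47520 = 49969.
Step 2: q^n = 7^12 = 13841287201.
Step 3: Hamming bound ⌊q^n / V_q(n,t)⌋ = ⌊13841287201/49969⌋ = 276997.
Step 4: Compare |C| = 261204 to 276997: satisfied.
The claimed |C| lies below the Hamming bound.


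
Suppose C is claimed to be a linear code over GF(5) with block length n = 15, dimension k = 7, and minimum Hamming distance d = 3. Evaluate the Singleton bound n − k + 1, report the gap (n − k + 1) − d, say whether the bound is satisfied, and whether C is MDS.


Singleton RHS = n − k + 1 = 9, slack = 6, bound satisfied, not MDS.

Singleton bound: d ≤ n − k + 1.
Here n = 15, k = 7, so n − k + 1 = 9.
Given d = 3, check d ≤ 9: YES.
Slack = (n − k + 1) − d = 6.
The code is NOT MDS (slack = 6 > 0).
Description: the claimed parameters are [15, 7, 3]_5; such a code would be non-MDS.


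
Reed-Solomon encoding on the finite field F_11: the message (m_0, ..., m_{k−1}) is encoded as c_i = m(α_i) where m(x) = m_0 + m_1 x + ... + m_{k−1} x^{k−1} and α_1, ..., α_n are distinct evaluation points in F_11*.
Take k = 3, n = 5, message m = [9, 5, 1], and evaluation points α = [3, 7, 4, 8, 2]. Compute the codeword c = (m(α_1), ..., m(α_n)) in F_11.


c = [0, 5, 1, 3, 1]

Message polynomial: m(x) = 9 + 5·x + 1·x^2 (mod 11).
For each evaluation point α_i, compute m(α_i) mod 11:
  α_1 = 3: Horner steps 1 → 8 → 0, so m(3) = 0.
  α_2 = 7: Horner steps 1 → 1 → 5, so m(7) = 5.
  α_3 = 4: Horner steps 1 → 9 → 1, so m(4) = 1.
  α_4 = 8: Horner steps 1 → 2 → 3, so m(8) = 3.
  α_5 = 2: Horner steps 1 → 7 → 1, so m(2) = 1.
Codeword c = [0, 5, 1, 3, 1] ∈ F_11^5.


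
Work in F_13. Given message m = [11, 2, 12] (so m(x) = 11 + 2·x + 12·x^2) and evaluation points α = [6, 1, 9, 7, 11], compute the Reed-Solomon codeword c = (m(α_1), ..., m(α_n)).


c = [0, 12, 0, 2, 3]

Message polynomial: m(x) = 11 + 2·x + 12·x^2 (mod 13).
For each evaluation point α_i, compute m(α_i) mod 13:
  α_1 = 6: Horner steps 12 → 9 → 0, so m(6) = 0.
  α_2 = 1: Horner steps 12 → 1 → 12, so m(1) = 12.
  α_3 = 9: Horner steps 12 → 6 → 0, so m(9) = 0.
  α_4 = 7: Horner steps 12 → 8 → 2, so m(7) = 2.
  α_5 = 11: Horner steps 12 → 4 → 3, so m(11) = 3.
Codeword c = [0, 12, 0, 2, 3] ∈ F_13^5.


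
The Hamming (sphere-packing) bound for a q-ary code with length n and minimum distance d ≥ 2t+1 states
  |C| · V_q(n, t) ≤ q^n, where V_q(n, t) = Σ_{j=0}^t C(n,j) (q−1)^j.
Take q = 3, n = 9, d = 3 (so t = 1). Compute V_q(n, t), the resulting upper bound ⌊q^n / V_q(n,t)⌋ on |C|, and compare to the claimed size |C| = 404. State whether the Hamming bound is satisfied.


V_q(n, t) = 19, q^n = 19683, Hamming bound = 1035, |C| = 404 ≤ bound (satisfied).

Step 1: Compute V_q(n, t) = Σ_{j=0}^1 C(n, j) (q−1)^j.
  j = 0: C(9,0)·(2)^0 = 1·1 = 1.
  j = 1: C(9,1)·(2)^1 = 9·2 = 18.
  V_q(n, t) = 1 + 18 = 19.
Step 2: q^n = 3^9 = 19683.
Step 3: Hamming bound ⌊q^n / V_q(n,t)⌋ = ⌊19683/19⌋ = 1035.
Step 4: Compare |C| = 404 to 1035: satisfied.
The claimed |C| lies below the Hamming bound.


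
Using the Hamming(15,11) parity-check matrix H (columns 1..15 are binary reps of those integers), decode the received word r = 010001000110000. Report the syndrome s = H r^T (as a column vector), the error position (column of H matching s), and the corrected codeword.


s = (0, 1, 0, 1)^T, error position = 5, corrected codeword c = 010011000110000

Compute s = H r^T mod 2 one row at a time:
  s_1 = 0 + 0 + 1 + 1 + 0 + 0 + 0 + 0 = 2 ≡ 0 (mod 2).
  s_2 = 0 + 0 + 1 + 0 + 0 + 0 + 0 + 0 = 1 ≡ 1 (mod 2).
  s_3 = 1 + 0 + 1 + 0 + 1 + 1 + 0 + 0 = 4 ≡ 0 (mod 2).
  s_4 = 0 + 0 + 0 + 0 + 0 + 1 + 0 + 0 = 1 ≡ 1 (mod 2).
s = (0, 1, 0, 1)^T — this equals column 5 of H (binary 0101), so error is at position 5.
Correct: flip bit 5 of r = 010001000110000 to get c = 010011000110000.


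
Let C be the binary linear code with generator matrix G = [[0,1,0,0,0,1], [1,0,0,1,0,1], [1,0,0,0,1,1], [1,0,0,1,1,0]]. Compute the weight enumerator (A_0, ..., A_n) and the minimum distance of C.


Weight distribution: A_0 = 1, A_1 = 1, A_2 = 6, A_3 = 6, A_4 = 1, A_5 = 1. Minimum distance d = 1.

Enumerate all 2^4 = 16 messages m ∈ F_2^4.
For each, compute codeword c = mG in F_2^6, then tally its weight.
  m = 0000 → c = 000000, weight = 0.
  m = 1000 → c = 010001, weight = 2.
  m = 0100 → c = 100101, weight = 3.
  m = 1100 → c = 110100, weight = 3.
  m = 0010 → c = 100011, weight = 3.
  m = 1010 → c = 110010, weight = 3.
  m = 0110 → c = 000110, weight = 2.
  m = 1110 → c = 010111, weight = 4.
  m = 0001 → c = 100110, weight = 3.
  m = 1001 → c = 110111, weight = 5.
  m = 0101 → c = 000011, weight = 2.
  m = 1101 → c = 010010, weight = 2.
  m = 0011 → c = 000101, weight = 2.
  m = 1011 → c = 010100, weight = 2.
  m = 0111 → c = 100000, weight = 1.
  m = 1111 → c = 110001, weight = 3.
Tally weights:
  weight 0: 1 codewords.
  weight 1: 1 codewords.
  weight 2: 6 codewords.
  weight 3: 6 codewords.
  weight 4: 1 codewords.
  weight 5: 1 codewords.
Minimum distance d = smallest w > 0 with A_w > 0 = 1.
Sanity: Σ A_w = 16 = 2^4 = 16 ✓.


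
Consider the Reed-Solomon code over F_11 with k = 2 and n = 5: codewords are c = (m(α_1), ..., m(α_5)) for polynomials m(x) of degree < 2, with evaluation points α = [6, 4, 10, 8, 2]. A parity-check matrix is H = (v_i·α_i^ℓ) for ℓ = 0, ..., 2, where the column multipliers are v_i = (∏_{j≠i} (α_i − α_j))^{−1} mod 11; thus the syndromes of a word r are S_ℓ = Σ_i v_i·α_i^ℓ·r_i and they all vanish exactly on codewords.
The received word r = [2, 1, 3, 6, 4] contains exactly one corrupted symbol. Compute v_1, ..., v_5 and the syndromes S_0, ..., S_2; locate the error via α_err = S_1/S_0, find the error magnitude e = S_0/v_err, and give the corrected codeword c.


S = (9, 10, 5), error at position 1, error magnitude e = 4, c = [9, 1, 3, 6, 4].

Step 1: column multipliers v_i = (∏_{j≠i}(α_i − α_j))^{−1} mod 11.
  i = 1 (α = 6): (6−4)(6−10)(6−8)(6−2) = 2·(−4)·(−2)·4 = 64 ≡ 9, so v_1 = 9^{−1} = 5 (mod 11).
  i = 2 (α = 4): (4−6)(4−10)(4−8)(4−2) = (−2)·(−6)·(−4)·2 = −96 ≡ 3, so v_2 = 3^{−1} = 4 (mod 11).
  i = 3 (α = 10): (10−6)(10−4)(10−8)(10−2) = 4·6·2·8 = 384 ≡ 10, so v_3 = 10^{−1} = 10 (mod 11).
  i = 4 (α = 8): (8−6)(8−4)(8−10)(8−2) = 2·4·(−2)·6 = −96 ≡ 3, so v_4 = 3^{−1} = 4 (mod 11).
  i = 5 (α = 2): (2−6)(2−4)(2−10)(2−8) = (−4)·(−2)·(−8)·(−6) = 384 ≡ 10, so v_5 = 10^{−1} = 10 (mod 11).
  v = [5, 4, 10, 4, 10].
Step 2: syndromes of r = [2, 1, 3, 6, 4] (all sums mod 11).
  S_0 = Σ v_i r_i = 5·2 + 4·1 + 10·3 + 4·6 + 10·4 = 108 ≡ 9.
  S_1 = Σ v_i α_i r_i = 5·6·2 + 4·4·1 + 10·10·3 + 4·8·6 + 10·2·4 = 648 ≡ 10.
  α_i^2 mod 11 = [3, 5, 1, 9, 4].
  S_2 = Σ v_i α_i^2 r_i = 5·3·2 + 4·5·1 + 10·1·3 + 4·9·6 + 10·4·4 = 456 ≡ 5.
  S = (9, 10, 5) ≠ 0, so r is not a codeword (an error is present).
Step 3: locate the error. For a single error e at position i, S_ℓ = v_i·e·α_i^ℓ, so α_err = S_1/S_0.
  S_0^{−1} = 9^{−1} = 5 (mod 11), so α_err = 10·5 = 50 ≡ 6 = α_1. Error position i = 1.
  Consistency check: S_2/S_1 = 5·10 = 50 ≡ 6 = α_err ✓ (single-error assumption holds).
Step 4: error magnitude e = S_0/v_1 = S_0·∏_{j≠1}(α_1 − α_j) = 9·9 = 81 ≡ 4 (mod 11).
Step 5: correct position 1: c_1 = r_1 − e = 2 − 4 ≡ 9 (mod 11). Hence c = [9, 1, 3, 6, 4].
  Check: interpolating c through the α_i gives m(x) = 7 + 4·x (degree < 2) with m(α_i) = c_i for every i, so c is indeed a codeword.


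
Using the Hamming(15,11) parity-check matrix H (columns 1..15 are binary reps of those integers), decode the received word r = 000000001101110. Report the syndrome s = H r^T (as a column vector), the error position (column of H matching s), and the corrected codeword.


s = (1, 1, 0, 0)^T, error position = 12, corrected codeword c = 000000001100110

Compute s = H r^T mod 2 one row at a time:
  s_1 = 0 + 1 + 1 + 0 + 1 + 1 + 1 + 0 = 5 ≡ 1 (mod 2).
  s_2 = 0 + 0 + 0 + 0 + 1 + 1 + 1 + 0 = 3 ≡ 1 (mod 2).
  s_3 = 0 + 0 + 0 + 0 + 1 + 0 + 1 + 0 = 2 ≡ 0 (mod 2).
  s_4 = 0 + 0 + 0 + 0 + 1 + 0 + 1 + 0 = 2 ≡ 0 (mod 2).
s = (1, 1, 0, 0)^T — this equals column 12 of H (binary 1100), so error is at position 12.
Correct: flip bit 12 of r = 000000001101110 to get c = 000000001100110.


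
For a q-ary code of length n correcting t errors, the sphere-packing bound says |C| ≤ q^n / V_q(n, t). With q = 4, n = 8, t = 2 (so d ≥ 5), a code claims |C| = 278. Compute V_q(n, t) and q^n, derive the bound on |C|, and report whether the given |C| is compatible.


V_q(n, t) = 277, q^n = 65536, Hamming bound = 236, |C| = 278 > bound (violated).

Step 1: Compute V_q(n, t) = Σ_{j=0}^2 C(n, j) (q−1)^j.
  j = 0: C(8,0)·(3)^0 = 1·1 = 1.
  j = 1: C(8,1)·(3)^1 = 8·3 = 24.
  j = 2: C(8,2)·(3)^2 = 28·9 = 252.
  V_q(n, t) = 1 + 24 + 252 = 277.
Step 2: q^n = 4^8 = 65536.
Step 3: Hamming bound ⌊q^n / V_q(n,t)⌋ = ⌊65536/277⌋ = 236.
Step 4: Compare |C| = 278 to 236: violated.
The claimed |C| lies above the Hamming bound, so no 4-ary code of length 8 with d ≥ 5 can have 278 codewords.


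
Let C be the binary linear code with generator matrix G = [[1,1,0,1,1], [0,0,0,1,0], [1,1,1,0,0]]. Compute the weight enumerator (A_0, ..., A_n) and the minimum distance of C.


Weight distribution: A_0 = 1, A_1 = 1, A_2 = 1, A_3 = 3, A_4 = 2. Minimum distance d = 1.

Enumerate all 2^3 = 8 messages m ∈ F_2^3.
For each, compute codeword c = mG in F_2^5, then tally its weight.
  m = 000 → c = 00000, weight = 0.
  m = 100 → c = 11011, weight = 4.
  m = 010 → c = 00010, weight = 1.
  m = 110 → c = 11001, weight = 3.
  m = 001 → c = 11100, weight = 3.
  m = 101 → c = 00111, weight = 3.
  m = 011 → c = 11110, weight = 4.
  m = 111 → c = 00101, weight = 2.
Tally weights:
  weight 0: 1 codewords.
  weight 1: 1 codewords.
  weight 2: 1 codewords.
  weight 3: 3 codewords.
  weight 4: 2 codewords.
Minimum distance d = smallest w > 0 with A_w > 0 = 1.
Sanity: Σ A_w = 8 = 2^3 = 8 ✓.


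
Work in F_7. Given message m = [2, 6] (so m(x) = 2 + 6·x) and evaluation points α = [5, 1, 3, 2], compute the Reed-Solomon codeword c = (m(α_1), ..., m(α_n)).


c = [4, 1, 6, 0]

Message polynomial: m(x) = 2 + 6·x (mod 7).
For each evaluation point α_i, compute m(α_i) mod 7:
  α_1 = 5: Horner steps 6 → 4, so m(5) = 4.
  α_2 = 1: Horner steps 6 → 1, so m(1) = 1.
  α_3 = 3: Horner steps 6 → 6, so m(3) = 6.
  α_4 = 2: Horner steps 6 → 0, so m(2) = 0.
Codeword c = [4, 1, 6, 0] ∈ F_7^4.


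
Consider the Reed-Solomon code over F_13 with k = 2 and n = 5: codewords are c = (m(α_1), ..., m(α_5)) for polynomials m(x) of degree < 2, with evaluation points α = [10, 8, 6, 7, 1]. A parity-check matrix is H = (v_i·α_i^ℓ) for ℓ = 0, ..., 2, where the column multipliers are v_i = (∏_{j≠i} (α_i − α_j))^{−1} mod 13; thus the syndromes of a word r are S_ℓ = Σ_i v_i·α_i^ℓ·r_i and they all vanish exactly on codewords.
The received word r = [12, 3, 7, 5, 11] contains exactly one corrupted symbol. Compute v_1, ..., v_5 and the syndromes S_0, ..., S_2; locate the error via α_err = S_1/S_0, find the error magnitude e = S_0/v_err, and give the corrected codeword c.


S = (4, 4, 4), error at position 5, error magnitude e = 7, c = [12, 3, 7, 5, 4].

Step 1: column multipliers v_i = (∏_{j≠i}(α_i − α_j))^{−1} mod 13.
  i = 1 (α = 10): (10−8)(10−6)(10−7)(10−1) = 2·4·3·9 = 216 ≡ 8, so v_1 = 8^{−1} = 5 (mod 13).
  i = 2 (α = 8): (8−10)(8−6)(8−7)(8−1) = (−2)·2·1·7 = −28 ≡ 11, so v_2 = 11^{−1} = 6 (mod 13).
  i = 3 (α = 6): (6−10)(6−8)(6−7)(6−1) = (−4)·(−2)·(−1)·5 = −40 ≡ 12, so v_3 = 12^{−1} = 12 (mod 13).
  i = 4 (α = 7): (7−10)(7−8)(7−6)(7−1) = (−3)·(−1)·1·6 = 18 ≡ 5, so v_4 = 5^{−1} = 8 (mod 13).
  i = 5 (α = 1): (1−10)(1−8)(1−6)(1−7) = (−9)·(−7)·(−5)·(−6) = 1890 ≡ 5, so v_5 = 5^{−1} = 8 (mod 13).
  v = [5, 6, 12, 8, 8].
Step 2: syndromes of r = [12, 3, 7, 5, 11] (all sums mod 13).
  S_0 = Σ v_i r_i = 5·12 + 6·3 + 12·7 + 8·5 + 8·11 = 290 ≡ 4.
  S_1 = Σ v_i α_i r_i = 5·10·12 + 6·8·3 + 12·6·7 + 8·7·5 + 8·1·11 = 1616 ≡ 4.
  α_i^2 mod 13 = [9, 12, 10, 10, 1].
  S_2 = Σ v_i α_i^2 r_i = 5·9·12 + 6·12·3 + 12·10·7 + 8·10·5 + 8·1·11 = 2084 ≡ 4.
  S = (4, 4, 4) ≠ 0, so r is not a codeword (an error is present).
Step 3: locate the error. For a single error e at position i, S_ℓ = v_i·e·α_i^ℓ, so α_err = S_1/S_0.
  S_0^{−1} = 4^{−1} = 10 (mod 13), so α_err = 4·10 = 40 ≡ 1 = α_5. Error position i = 5.
  Consistency check: S_2/S_1 = 4·10 = 40 ≡ 1 = α_err ✓ (single-error assumption holds).
Step 4: error magnitude e = S_0/v_5 = S_0·∏_{j≠5}(α_5 − α_j) = 4·5 = 20 ≡ 7 (mod 13).
Step 5: correct position 5: c_5 = r_5 − e = 11 − 7 ≡ 4 (mod 13). Hence c = [12, 3, 7, 5, 4].
  Check: interpolating c through the α_i gives m(x) = 6 + 11·x (degree < 2) with m(α_i) = c_i for every i, so c is indeed a codeword.


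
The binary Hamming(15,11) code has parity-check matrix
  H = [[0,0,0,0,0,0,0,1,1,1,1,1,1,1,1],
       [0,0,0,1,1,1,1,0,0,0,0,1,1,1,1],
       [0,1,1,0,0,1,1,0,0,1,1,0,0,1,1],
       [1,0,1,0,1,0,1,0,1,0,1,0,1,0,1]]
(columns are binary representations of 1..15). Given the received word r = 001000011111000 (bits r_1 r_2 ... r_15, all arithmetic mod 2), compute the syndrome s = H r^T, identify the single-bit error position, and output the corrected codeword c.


s = (1, 1, 1, 1)^T, error position = 15, corrected codeword c = 001000011111001

Compute s = H r^T mod 2 one row at a time:
  s_1 = 1 + 1 + 1 + 1 + 1 + 0 + 0 + 0 = 5 ≡ 1 (mod 2).
  s_2 = 0 + 0 + 0 + 0 + 1 + 0 + 0 + 0 = 1 ≡ 1 (mod 2).
  s_3 = 0 + 1 + 0 + 0 + 1 + 1 + 0 + 0 = 3 ≡ 1 (mod 2).
  s_4 = 0 + 1 + 0 + 0 + 1 + 1 + 0 + 0 = 3 ≡ 1 (mod 2).
s = (1, 1, 1, 1)^T — this equals column 15 of H (binary 1111), so error is at position 15.
Correct: flip bit 15 of r = 001000011111000 to get c = 001000011111001.


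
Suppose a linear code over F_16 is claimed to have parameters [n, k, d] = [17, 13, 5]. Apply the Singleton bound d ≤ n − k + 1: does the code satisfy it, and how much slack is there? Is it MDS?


Singleton RHS = n − k + 1 = 5, slack = 0, bound satisfied, MDS.

Singleton bound: d ≤ n − k + 1.
Here n = 17, k = 13, so n − k + 1 = 5.
Given d = 5, check d ≤ 5: YES.
Slack = (n − k + 1) − d = 0.
The code is MDS (slack = 0).
Description: the claimed parameters are [17, 13, 5]_16; such a code would be MDS (meets Singleton bound).


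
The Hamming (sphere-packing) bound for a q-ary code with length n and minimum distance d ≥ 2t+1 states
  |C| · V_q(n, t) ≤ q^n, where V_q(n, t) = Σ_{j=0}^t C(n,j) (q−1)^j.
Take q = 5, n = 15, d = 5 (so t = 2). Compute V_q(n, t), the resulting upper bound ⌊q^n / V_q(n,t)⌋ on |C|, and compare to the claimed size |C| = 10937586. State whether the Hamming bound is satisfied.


V_q(n, t) = 1741, q^n = 30517578125, Hamming bound = 17528764, |C| = 10937586 ≤ bound (satisfied).

Step 1: Compute V_q(n, t) = Σ_{j=0}^2 C(n, j) (q−1)^j.
  j = 0: C(15,0)·(4)^0 = 1·1 = 1.
  j = 1: C(15,1)·(4)^1 = 15·4 = 60.
  j = 2: C(15,2)·(4)^2 = 105·16 = 1680.
  V_q(n, t) = 1 + 60 + 1680 = 1741.
Step 2: q^n = 5^15 = 30517578125.
Step 3: Hamming bound ⌊q^n / V_q(n,t)⌋ = ⌊30517578125/1741⌋ = 17528764.
Step 4: Compare |C| = 10937586 to 17528764: satisfied.
The claimed |C| lies below the Hamming bound.


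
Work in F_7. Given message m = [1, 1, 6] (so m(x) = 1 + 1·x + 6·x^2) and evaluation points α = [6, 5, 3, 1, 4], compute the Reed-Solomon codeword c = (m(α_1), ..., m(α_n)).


c = [6, 2, 2, 1, 3]

Message polynomial: m(x) = 1 + 1·x + 6·x^2 (mod 7).
For each evaluation point α_i, compute m(α_i) mod 7:
  α_1 = 6: Horner steps 6 → 2 → 6, so m(6) = 6.
  α_2 = 5: Horner steps 6 → 3 → 2, so m(5) = 2.
  α_3 = 3: Horner steps 6 → 5 → 2, so m(3) = 2.
  α_4 = 1: Horner steps 6 → 0 → 1, so m(1) = 1.
  α_5 = 4: Horner steps 6 → 4 → 3, so m(4) = 3.
Codeword c = [6, 2, 2, 1, 3] ∈ F_7^5.


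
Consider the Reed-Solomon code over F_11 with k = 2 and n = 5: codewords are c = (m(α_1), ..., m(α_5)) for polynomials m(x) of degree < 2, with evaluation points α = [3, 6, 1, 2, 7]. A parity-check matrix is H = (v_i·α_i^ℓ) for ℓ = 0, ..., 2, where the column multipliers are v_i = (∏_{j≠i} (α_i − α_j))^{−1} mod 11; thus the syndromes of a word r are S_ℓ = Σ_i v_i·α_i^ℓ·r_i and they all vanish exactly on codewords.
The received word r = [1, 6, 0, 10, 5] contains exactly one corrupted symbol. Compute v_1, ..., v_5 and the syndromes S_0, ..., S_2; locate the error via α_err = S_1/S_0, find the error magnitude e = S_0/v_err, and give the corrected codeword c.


S = (7, 10, 8), error at position 1, error magnitude e = 3, c = [9, 6, 0, 10, 5].

Step 1: column multipliers v_i = (∏_{j≠i}(α_i − α_j))^{−1} mod 11.
  i = 1 (α = 3): (3−6)(3−1)(3−2)(3−7) = (−3)·2·1·(−4) = 24 ≡ 2, so v_1 = 2^{−1} = 6 (mod 11).
  i = 2 (α = 6): (6−3)(6−1)(6−2)(6−7) = 3·5·4·(−1) = −60 ≡ 6, so v_2 = 6^{−1} = 2 (mod 11).
  i = 3 (α = 1): (1−3)(1−6)(1−2)(1−7) = (−2)·(−5)·(−1)·(−6) = 60 ≡ 5, so v_3 = 5^{−1} = 9 (mod 11).
  i = 4 (α = 2): (2−3)(2−6)(2−1)(2−7) = (−1)·(−4)·1·(−5) = −20 ≡ 2, so v_4 = 2^{−1} = 6 (mod 11).
  i = 5 (α = 7): (7−3)(7−6)(7−1)(7−2) = 4·1·6·5 = 120 ≡ 10, so v_5 = 10^{−1} = 10 (mod 11).
  v = [6, 2, 9, 6, 10].
Step 2: syndromes of r = [1, 6, 0, 10, 5] (all sums mod 11).
  S_0 = Σ v_i r_i = 6·1 + 2·6 + 9·0 + 6·10 + 10·5 = 128 ≡ 7.
  S_1 = Σ v_i α_i r_i = 6·3·1 + 2·6·6 + 9·1·0 + 6·2·10 + 10·7·5 = 560 ≡ 10.
  α_i^2 mod 11 = [9, 3, 1, 4, 5].
  S_2 = Σ v_i α_i^2 r_i = 6·9·1 + 2·3·6 + 9·1·0 + 6·4·10 + 10·5·5 = 580 ≡ 8.
  S = (7, 10, 8) ≠ 0, so r is not a codeword (an error is present).
Step 3: locate the error. For a single error e at position i, S_ℓ = v_i·e·α_i^ℓ, so α_err = S_1/S_0.
  S_0^{−1} = 7^{−1} = 8 (mod 11), so α_err = 10·8 = 80 ≡ 3 = α_1. Error position i = 1.
  Consistency check: S_2/S_1 = 8·10 = 80 ≡ 3 = α_err ✓ (single-error assumption holds).
Step 4: error magnitude e = S_0/v_1 = S_0·∏_{j≠1}(α_1 − α_j) = 7·2 = 14 ≡ 3 (mod 11).
Step 5: correct position 1: c_1 = r_1 − e = 1 − 3 ≡ 9 (mod 11). Hence c = [9, 6, 0, 10, 5].
  Check: interpolating c through the α_i gives m(x) = 1 + 10·x (degree < 2) with m(α_i) = c_i for every i, so c is indeed a codeword.


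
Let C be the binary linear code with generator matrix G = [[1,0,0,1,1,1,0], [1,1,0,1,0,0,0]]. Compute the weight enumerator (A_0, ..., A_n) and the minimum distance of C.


Weight distribution: A_0 = 1, A_3 = 2, A_4 = 1. Minimum distance d = 3.

Enumerate all 2^2 = 4 messages m ∈ F_2^2.
For each, compute codeword c = mG in F_2^7, then tally its weight.
  m = 00 → c = 0000000, weight = 0.
  m = 10 → c = 1001110, weight = 4.
  m = 01 → c = 1101000, weight = 3.
  m = 11 → c = 0100110, weight = 3.
Tally weights:
  weight 0: 1 codewords.
  weight 3: 2 codewords.
  weight 4: 1 codewords.
Minimum distance d = smallest w > 0 with A_w > 0 = 3.
Sanity: Σ A_w = 4 = 2^2 = 4 ✓.


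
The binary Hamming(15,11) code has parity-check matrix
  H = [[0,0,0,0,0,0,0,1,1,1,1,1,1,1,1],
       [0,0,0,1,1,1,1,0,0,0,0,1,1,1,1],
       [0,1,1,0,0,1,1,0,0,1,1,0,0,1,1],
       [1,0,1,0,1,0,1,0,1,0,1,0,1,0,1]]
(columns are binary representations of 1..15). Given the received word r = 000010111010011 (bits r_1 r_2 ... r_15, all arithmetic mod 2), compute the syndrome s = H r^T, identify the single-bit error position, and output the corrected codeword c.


s = (1, 0, 0, 1)^T, error position = 9, corrected codeword c = 000010110010011

Compute s = H r^T mod 2 one row at a time:
  s_1 = 1 + 1 + 0 + 1 + 0 + 0 + 1 + 1 = 5 ≡ 1 (mod 2).
  s_2 = 0 + 1 + 0 + 1 + 0 + 0 + 1 + 1 = 4 ≡ 0 (mod 2).
  s_3 = 0 + 0 + 0 + 1 + 0 + 1 + 1 + 1 = 4 ≡ 0 (mod 2).
  s_4 = 0 + 0 + 1 + 1 + 1 + 1 + 0 + 1 = 5 ≡ 1 (mod 2).
s = (1, 0, 0, 1)^T — this equals column 9 of H (binary 1001), so error is at position 9.
Correct: flip bit 9 of r = 000010111010011 to get c = 000010110010011.


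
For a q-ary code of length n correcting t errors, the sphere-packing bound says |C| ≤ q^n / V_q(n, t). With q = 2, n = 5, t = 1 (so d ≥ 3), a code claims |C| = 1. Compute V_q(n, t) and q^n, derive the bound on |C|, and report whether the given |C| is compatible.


V_q(n, t) = 6, q^n = 32, Hamming bound = 5, |C| = 1 ≤ bound (satisfied).

Step 1: Compute V_q(n, t) = Σ_{j=0}^1 C(n, j) (q−1)^j.
  j = 0: C(5,0)·(1)^0 = 1·1 = 1.
  j = 1: C(5,1)·(1)^1 = 5·1 = 5.
  V_q(n, t) = 1 + 5 = 6.
Step 2: q^n = 2^5 = 32.
Step 3: Hamming bound ⌊q^n / V_q(n,t)⌋ = ⌊32/6⌋ = 5.
Step 4: Compare |C| = 1 to 5: satisfied.
The claimed |C| lies below the Hamming bound.


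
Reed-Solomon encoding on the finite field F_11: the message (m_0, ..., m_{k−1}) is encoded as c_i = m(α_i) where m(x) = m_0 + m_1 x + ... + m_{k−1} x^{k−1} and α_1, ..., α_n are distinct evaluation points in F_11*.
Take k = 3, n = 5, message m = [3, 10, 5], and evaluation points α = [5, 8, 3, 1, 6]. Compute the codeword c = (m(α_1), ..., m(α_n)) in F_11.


c = [2, 7, 1, 7, 1]

Message polynomial: m(x) = 3 + 10·x + 5·x^2 (mod 11).
For each evaluation point α_i, compute m(α_i) mod 11:
  α_1 = 5: Horner steps 5 → 2 → 2, so m(5) = 2.
  α_2 = 8: Horner steps 5 → 6 → 7, so m(8) = 7.
  α_3 = 3: Horner steps 5 → 3 → 1, so m(3) = 1.
  α_4 = 1: Horner steps 5 → 4 → 7, so m(1) = 7.
  α_5 = 6: Horner steps 5 → 7 → 1, so m(6) = 1.
Codeword c = [2, 7, 1, 7, 1] ∈ F_11^5.


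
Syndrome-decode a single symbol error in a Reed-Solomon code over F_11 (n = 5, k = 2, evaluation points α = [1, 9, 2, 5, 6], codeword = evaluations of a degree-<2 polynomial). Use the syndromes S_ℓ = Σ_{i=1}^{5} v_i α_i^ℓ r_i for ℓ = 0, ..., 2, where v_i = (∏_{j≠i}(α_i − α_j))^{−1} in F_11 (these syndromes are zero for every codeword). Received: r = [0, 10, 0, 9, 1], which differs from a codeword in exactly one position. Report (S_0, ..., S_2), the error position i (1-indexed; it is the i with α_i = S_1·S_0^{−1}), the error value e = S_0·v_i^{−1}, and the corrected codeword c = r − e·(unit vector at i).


S = (6, 6, 6), error at position 1, error magnitude e = 3, c = [8, 10, 0, 9, 1].

Step 1: column multipliers v_i = (∏_{j≠i}(α_i − α_j))^{−1} mod 11.
  i = 1 (α = 1): (1−9)(1−2)(1−5)(1−6) = (−8)·(−1)·(−4)·(−5) = 160 ≡ 6, so v_1 = 6^{−1} = 2 (mod 11).
  i = 2 (α = 9): (9−1)(9−2)(9−5)(9−6) = 8·7·4·3 = 672 ≡ 1, so v_2 = 1^{−1} = 1 (mod 11).
  i = 3 (α = 2): (2−1)(2−9)(2−5)(2−6) = 1·(−7)·(−3)·(−4) = −84 ≡ 4, so v_3 = 4^{−1} = 3 (mod 11).
  i = 4 (α = 5): (5−1)(5−9)(5−2)(5−6) = 4·(−4)·3·(−1) = 48 ≡ 4, so v_4 = 4^{−1} = 3 (mod 11).
  i = 5 (α = 6): (6−1)(6−9)(6−2)(6−5) = 5·(−3)·4·1 = −60 ≡ 6, so v_5 = 6^{−1} = 2 (mod 11).
  v = [2, 1, 3, 3, 2].
Step 2: syndromes of r = [0, 10, 0, 9, 1] (all sums mod 11).
  S_0 = Σ v_i r_i = 2·0 + 1·10 + 3·0 + 3·9 + 2·1 = 39 ≡ 6.
  S_1 = Σ v_i α_i r_i = 2·1·0 + 1·9·10 + 3·2·0 + 3·5·9 + 2·6·1 = 237 ≡ 6.
  α_i^2 mod 11 = [1, 4, 4, 3, 3].
  S_2 = Σ v_i α_i^2 r_i = 2·1·0 + 1·4·10 + 3·4·0 + 3·3·9 + 2·3·1 = 127 ≡ 6.
  S = (6, 6, 6) ≠ 0, so r is not a codeword (an error is present).
Step 3: locate the error. For a single error e at position i, S_ℓ = v_i·e·α_i^ℓ, so α_err = S_1/S_0.
  S_0^{−1} = 6^{−1} = 2 (mod 11), so α_err = 6·2 = 12 ≡ 1 = α_1. Error position i = 1.
  Consistency check: S_2/S_1 = 6·2 = 12 ≡ 1 = α_err ✓ (single-error assumption holds).
Step 4: error magnitude e = S_0/v_1 = S_0·∏_{j≠1}(α_1 − α_j) = 6·6 = 36 ≡ 3 (mod 11).
Step 5: correct position 1: c_1 = r_1 − e = 0 − 3 ≡ 8 (mod 11). Hence c = [8, 10, 0, 9, 1].
  Check: interpolating c through the α_i gives m(x) = 5 + 3·x (degree < 2) with m(α_i) = c_i for every i, so c is indeed a codeword.


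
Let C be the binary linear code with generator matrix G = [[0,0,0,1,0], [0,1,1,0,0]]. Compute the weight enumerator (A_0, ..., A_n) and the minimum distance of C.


Weight distribution: A_0 = 1, A_1 = 1, A_2 = 1, A_3 = 1. Minimum distance d = 1.

Enumerate all 2^2 = 4 messages m ∈ F_2^2.
For each, compute codeword c = mG in F_2^5, then tally its weight.
  m = 00 → c = 00000, weight = 0.
  m = 10 → c = 00010, weight = 1.
  m = 01 → c = 01100, weight = 2.
  m = 11 → c = 01110, weight = 3.
Tally weights:
  weight 0: 1 codewords.
  weight 1: 1 codewords.
  weight 2: 1 codewords.
  weight 3: 1 codewords.
Minimum distance d = smallest w > 0 with A_w > 0 = 1.
Sanity: Σ A_w = 4 = 2^2 = 4 ✓.


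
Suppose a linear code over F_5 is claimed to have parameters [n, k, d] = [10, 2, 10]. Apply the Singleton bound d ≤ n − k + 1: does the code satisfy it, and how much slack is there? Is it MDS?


Singleton RHS = n − k + 1 = 9, slack = -1, bound violated (no such code; not MDS).

Singleton bound: d ≤ n − k + 1.
Here n = 10, k = 2, so n − k + 1 = 9.
Given d = 10, check d ≤ 9: NO.
Slack = (n − k + 1) − d = -1.
The slack is negative: d = 10 exceeds n − k + 1 = 9 by 1, so the Singleton bound is violated and no linear [10, 2, 10]_5 code can exist. In particular it is not MDS (MDS requires d = n − k + 1 exactly).
Description: the claimed parameters are [10, 2, 10]_5; such a code would be impossible (violates the Singleton bound).


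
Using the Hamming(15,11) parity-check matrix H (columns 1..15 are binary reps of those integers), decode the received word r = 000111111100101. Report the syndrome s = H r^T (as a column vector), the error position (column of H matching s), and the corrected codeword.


s = (1, 0, 0, 1)^T, error position = 9, corrected codeword c = 000111110100101

Compute s = H r^T mod 2 one row at a time:
  s_1 = 1 + 1 + 1 + 0 + 0 + 1 + 0 + 1 = 5 ≡ 1 (mod 2).
  s_2 = 1 + 1 + 1 + 1 + 0 + 1 + 0 + 1 = 6 ≡ 0 (mod 2).
  s_3 = 0 + 0 + 1 + 1 + 1 + 0 + 0 + 1 = 4 ≡ 0 (mod 2).
  s_4 = 0 + 0 + 1 + 1 + 1 + 0 + 1 + 1 = 5 ≡ 1 (mod 2).
s = (1, 0, 0, 1)^T — this equals column 9 of H (binary 1001), so error is at position 9.
Correct: flip bit 9 of r = 000111111100101 to get c = 000111110100101.


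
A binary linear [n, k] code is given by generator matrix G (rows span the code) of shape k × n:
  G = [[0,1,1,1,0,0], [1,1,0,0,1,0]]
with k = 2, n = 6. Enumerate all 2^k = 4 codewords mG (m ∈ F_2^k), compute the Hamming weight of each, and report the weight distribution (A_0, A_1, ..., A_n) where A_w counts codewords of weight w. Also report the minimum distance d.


Weight distribution: A_0 = 1, A_3 = 2, A_4 = 1. Minimum distance d = 3.

Enumerate all 2^2 = 4 messages m ∈ F_2^2.
For each, compute codeword c = mG in F_2^6, then tally its weight.
  m = 00 → c = 000000, weight = 0.
  m = 10 → c = 011100, weight = 3.
  m = 01 → c = 110010, weight = 3.
  m = 11 → c = 101110, weight = 4.
Tally weights:
  weight 0: 1 codewords.
  weight 3: 2 codewords.
  weight 4: 1 codewords.
Minimum distance d = smallest w > 0 with A_w > 0 = 3.
Sanity: Σ A_w = 4 = 2^2 = 4 ✓.


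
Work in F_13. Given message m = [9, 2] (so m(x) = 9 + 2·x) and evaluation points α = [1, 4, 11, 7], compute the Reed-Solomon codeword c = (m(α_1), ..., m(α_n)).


c = [11, 4, 5, 10]

Message polynomial: m(x) = 9 + 2·x (mod 13).
For each evaluation point α_i, compute m(α_i) mod 13:
  α_1 = 1: Horner steps 2 → 11, so m(1) = 11.
  α_2 = 4: Horner steps 2 → 4, so m(4) = 4.
  α_3 = 11: Horner steps 2 → 5, so m(11) = 5.
  α_4 = 7: Horner steps 2 → 10, so m(7) = 10.
Codeword c = [11, 4, 5, 10] ∈ F_13^4.


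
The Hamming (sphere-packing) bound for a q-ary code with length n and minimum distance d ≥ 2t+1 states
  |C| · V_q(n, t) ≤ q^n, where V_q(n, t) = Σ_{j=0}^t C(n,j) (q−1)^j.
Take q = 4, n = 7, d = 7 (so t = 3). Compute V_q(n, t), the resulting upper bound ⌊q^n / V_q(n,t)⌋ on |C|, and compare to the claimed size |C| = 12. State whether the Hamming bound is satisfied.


V_q(n, t) = 1156, q^n = 16384, Hamming bound = 14, |C| = 12 ≤ bound (satisfied).

Step 1: Compute V_q(n, t) = Σ_{j=0}^3 C(n, j) (q−1)^j.
  j = 0: C(7,0)·(3)^0 = 1·1 = 1.
  j = 1: C(7,1)·(3)^1 = 7·3 = 21.
  j = 2: C(7,2)·(3)^2 = 21·9 = 189.
  j = 3: C(7,3)·(3)^3 = 35·27 = 945.
  V_q(n, t) = 1 + 21 + 189 + 945 = 1156.
Step 2: q^n = 4^7 = 16384.
Step 3: Hamming bound ⌊q^n / V_q(n,t)⌋ = ⌊16384/1156⌋ = 14.
Step 4: Compare |C| = 12 to 14: satisfied.
The claimed |C| lies below the Hamming bound.
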